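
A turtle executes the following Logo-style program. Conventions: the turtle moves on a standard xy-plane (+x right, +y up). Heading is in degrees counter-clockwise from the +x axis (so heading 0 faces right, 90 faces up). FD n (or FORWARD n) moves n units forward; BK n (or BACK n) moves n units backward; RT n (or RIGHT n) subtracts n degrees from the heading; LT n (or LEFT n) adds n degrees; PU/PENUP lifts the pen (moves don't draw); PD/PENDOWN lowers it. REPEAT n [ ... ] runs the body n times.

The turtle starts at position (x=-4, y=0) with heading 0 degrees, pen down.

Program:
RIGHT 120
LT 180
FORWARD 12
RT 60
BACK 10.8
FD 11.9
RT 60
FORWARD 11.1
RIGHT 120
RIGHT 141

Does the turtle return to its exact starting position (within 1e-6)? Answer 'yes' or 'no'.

Answer: no

Derivation:
Executing turtle program step by step:
Start: pos=(-4,0), heading=0, pen down
RT 120: heading 0 -> 240
LT 180: heading 240 -> 60
FD 12: (-4,0) -> (2,10.392) [heading=60, draw]
RT 60: heading 60 -> 0
BK 10.8: (2,10.392) -> (-8.8,10.392) [heading=0, draw]
FD 11.9: (-8.8,10.392) -> (3.1,10.392) [heading=0, draw]
RT 60: heading 0 -> 300
FD 11.1: (3.1,10.392) -> (8.65,0.779) [heading=300, draw]
RT 120: heading 300 -> 180
RT 141: heading 180 -> 39
Final: pos=(8.65,0.779), heading=39, 4 segment(s) drawn

Start position: (-4, 0)
Final position: (8.65, 0.779)
Distance = 12.674; >= 1e-6 -> NOT closed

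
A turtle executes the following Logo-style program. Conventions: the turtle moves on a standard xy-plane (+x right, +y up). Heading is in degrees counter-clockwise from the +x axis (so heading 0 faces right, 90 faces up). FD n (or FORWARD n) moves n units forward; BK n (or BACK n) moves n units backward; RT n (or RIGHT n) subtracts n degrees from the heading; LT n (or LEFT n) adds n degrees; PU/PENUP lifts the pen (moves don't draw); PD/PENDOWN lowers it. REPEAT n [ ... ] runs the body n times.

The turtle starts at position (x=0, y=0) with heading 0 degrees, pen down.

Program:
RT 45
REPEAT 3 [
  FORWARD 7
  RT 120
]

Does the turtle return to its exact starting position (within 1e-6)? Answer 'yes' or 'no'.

Executing turtle program step by step:
Start: pos=(0,0), heading=0, pen down
RT 45: heading 0 -> 315
REPEAT 3 [
  -- iteration 1/3 --
  FD 7: (0,0) -> (4.95,-4.95) [heading=315, draw]
  RT 120: heading 315 -> 195
  -- iteration 2/3 --
  FD 7: (4.95,-4.95) -> (-1.812,-6.761) [heading=195, draw]
  RT 120: heading 195 -> 75
  -- iteration 3/3 --
  FD 7: (-1.812,-6.761) -> (0,0) [heading=75, draw]
  RT 120: heading 75 -> 315
]
Final: pos=(0,0), heading=315, 3 segment(s) drawn

Start position: (0, 0)
Final position: (0, 0)
Distance = 0; < 1e-6 -> CLOSED

Answer: yes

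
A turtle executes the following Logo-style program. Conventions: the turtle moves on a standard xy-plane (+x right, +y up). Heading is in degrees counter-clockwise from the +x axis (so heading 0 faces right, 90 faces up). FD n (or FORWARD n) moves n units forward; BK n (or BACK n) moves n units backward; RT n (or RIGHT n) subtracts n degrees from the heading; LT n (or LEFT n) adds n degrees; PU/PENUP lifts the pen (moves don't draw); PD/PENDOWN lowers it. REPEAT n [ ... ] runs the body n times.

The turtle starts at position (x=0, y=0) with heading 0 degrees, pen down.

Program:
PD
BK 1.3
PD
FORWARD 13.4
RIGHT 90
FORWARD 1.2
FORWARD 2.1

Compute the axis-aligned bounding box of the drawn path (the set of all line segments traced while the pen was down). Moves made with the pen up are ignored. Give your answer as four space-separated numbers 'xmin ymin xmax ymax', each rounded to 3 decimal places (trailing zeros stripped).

Answer: -1.3 -3.3 12.1 0

Derivation:
Executing turtle program step by step:
Start: pos=(0,0), heading=0, pen down
PD: pen down
BK 1.3: (0,0) -> (-1.3,0) [heading=0, draw]
PD: pen down
FD 13.4: (-1.3,0) -> (12.1,0) [heading=0, draw]
RT 90: heading 0 -> 270
FD 1.2: (12.1,0) -> (12.1,-1.2) [heading=270, draw]
FD 2.1: (12.1,-1.2) -> (12.1,-3.3) [heading=270, draw]
Final: pos=(12.1,-3.3), heading=270, 4 segment(s) drawn

Segment endpoints: x in {-1.3, 0, 12.1}, y in {-3.3, -1.2, 0}
xmin=-1.3, ymin=-3.3, xmax=12.1, ymax=0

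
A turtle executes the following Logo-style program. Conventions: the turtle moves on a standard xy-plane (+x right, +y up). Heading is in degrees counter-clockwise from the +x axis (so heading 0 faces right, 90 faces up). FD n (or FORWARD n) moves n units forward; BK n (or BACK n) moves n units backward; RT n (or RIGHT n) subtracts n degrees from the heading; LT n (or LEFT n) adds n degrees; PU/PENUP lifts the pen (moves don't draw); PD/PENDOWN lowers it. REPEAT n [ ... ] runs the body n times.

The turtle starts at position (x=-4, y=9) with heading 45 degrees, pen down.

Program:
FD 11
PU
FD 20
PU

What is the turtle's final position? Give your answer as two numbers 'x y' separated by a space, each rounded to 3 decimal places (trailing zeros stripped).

Answer: 17.92 30.92

Derivation:
Executing turtle program step by step:
Start: pos=(-4,9), heading=45, pen down
FD 11: (-4,9) -> (3.778,16.778) [heading=45, draw]
PU: pen up
FD 20: (3.778,16.778) -> (17.92,30.92) [heading=45, move]
PU: pen up
Final: pos=(17.92,30.92), heading=45, 1 segment(s) drawn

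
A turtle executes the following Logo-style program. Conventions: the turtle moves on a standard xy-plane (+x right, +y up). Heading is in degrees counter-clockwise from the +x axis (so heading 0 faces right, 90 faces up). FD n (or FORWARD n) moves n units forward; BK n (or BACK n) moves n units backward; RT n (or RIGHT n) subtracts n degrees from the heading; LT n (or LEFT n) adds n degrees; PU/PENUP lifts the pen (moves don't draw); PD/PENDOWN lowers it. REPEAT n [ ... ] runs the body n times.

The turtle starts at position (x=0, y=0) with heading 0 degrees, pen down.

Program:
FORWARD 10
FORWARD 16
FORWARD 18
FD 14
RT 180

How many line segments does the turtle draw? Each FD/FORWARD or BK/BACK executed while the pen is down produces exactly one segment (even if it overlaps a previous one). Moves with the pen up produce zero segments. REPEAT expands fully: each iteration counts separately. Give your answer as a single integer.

Executing turtle program step by step:
Start: pos=(0,0), heading=0, pen down
FD 10: (0,0) -> (10,0) [heading=0, draw]
FD 16: (10,0) -> (26,0) [heading=0, draw]
FD 18: (26,0) -> (44,0) [heading=0, draw]
FD 14: (44,0) -> (58,0) [heading=0, draw]
RT 180: heading 0 -> 180
Final: pos=(58,0), heading=180, 4 segment(s) drawn
Segments drawn: 4

Answer: 4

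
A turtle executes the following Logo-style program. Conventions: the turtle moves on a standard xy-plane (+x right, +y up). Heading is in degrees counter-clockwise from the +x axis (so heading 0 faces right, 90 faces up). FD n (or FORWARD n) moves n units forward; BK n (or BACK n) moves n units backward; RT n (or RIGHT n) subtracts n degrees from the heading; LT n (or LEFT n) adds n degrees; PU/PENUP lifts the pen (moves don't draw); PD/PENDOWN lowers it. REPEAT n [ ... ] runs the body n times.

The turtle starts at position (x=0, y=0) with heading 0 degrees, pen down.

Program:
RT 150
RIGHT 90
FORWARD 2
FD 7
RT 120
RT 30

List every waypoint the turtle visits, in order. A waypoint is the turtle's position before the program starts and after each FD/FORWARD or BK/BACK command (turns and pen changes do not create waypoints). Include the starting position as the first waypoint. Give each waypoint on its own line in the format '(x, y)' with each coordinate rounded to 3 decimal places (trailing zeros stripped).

Answer: (0, 0)
(-1, 1.732)
(-4.5, 7.794)

Derivation:
Executing turtle program step by step:
Start: pos=(0,0), heading=0, pen down
RT 150: heading 0 -> 210
RT 90: heading 210 -> 120
FD 2: (0,0) -> (-1,1.732) [heading=120, draw]
FD 7: (-1,1.732) -> (-4.5,7.794) [heading=120, draw]
RT 120: heading 120 -> 0
RT 30: heading 0 -> 330
Final: pos=(-4.5,7.794), heading=330, 2 segment(s) drawn
Waypoints (3 total):
(0, 0)
(-1, 1.732)
(-4.5, 7.794)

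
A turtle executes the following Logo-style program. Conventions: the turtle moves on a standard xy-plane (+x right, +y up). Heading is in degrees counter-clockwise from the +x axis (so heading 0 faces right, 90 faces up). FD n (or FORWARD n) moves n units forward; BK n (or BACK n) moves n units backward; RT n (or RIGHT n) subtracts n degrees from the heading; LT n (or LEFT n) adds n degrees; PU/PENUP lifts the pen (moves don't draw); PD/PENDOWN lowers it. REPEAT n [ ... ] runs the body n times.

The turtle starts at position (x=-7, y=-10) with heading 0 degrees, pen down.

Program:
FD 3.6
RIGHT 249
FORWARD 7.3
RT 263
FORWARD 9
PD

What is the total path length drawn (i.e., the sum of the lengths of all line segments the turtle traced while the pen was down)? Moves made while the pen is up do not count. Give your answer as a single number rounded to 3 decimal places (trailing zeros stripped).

Answer: 19.9

Derivation:
Executing turtle program step by step:
Start: pos=(-7,-10), heading=0, pen down
FD 3.6: (-7,-10) -> (-3.4,-10) [heading=0, draw]
RT 249: heading 0 -> 111
FD 7.3: (-3.4,-10) -> (-6.016,-3.185) [heading=111, draw]
RT 263: heading 111 -> 208
FD 9: (-6.016,-3.185) -> (-13.963,-7.41) [heading=208, draw]
PD: pen down
Final: pos=(-13.963,-7.41), heading=208, 3 segment(s) drawn

Segment lengths:
  seg 1: (-7,-10) -> (-3.4,-10), length = 3.6
  seg 2: (-3.4,-10) -> (-6.016,-3.185), length = 7.3
  seg 3: (-6.016,-3.185) -> (-13.963,-7.41), length = 9
Total = 19.9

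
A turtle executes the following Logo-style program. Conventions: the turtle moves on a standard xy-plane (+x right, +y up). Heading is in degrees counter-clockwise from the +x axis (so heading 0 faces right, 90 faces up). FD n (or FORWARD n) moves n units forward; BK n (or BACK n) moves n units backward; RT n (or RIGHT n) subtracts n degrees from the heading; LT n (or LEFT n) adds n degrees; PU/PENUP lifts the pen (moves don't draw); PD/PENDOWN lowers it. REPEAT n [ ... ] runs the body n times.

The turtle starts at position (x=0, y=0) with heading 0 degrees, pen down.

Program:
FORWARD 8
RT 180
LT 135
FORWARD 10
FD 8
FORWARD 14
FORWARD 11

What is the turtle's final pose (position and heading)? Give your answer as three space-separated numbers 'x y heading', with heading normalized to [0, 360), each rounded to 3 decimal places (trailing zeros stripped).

Executing turtle program step by step:
Start: pos=(0,0), heading=0, pen down
FD 8: (0,0) -> (8,0) [heading=0, draw]
RT 180: heading 0 -> 180
LT 135: heading 180 -> 315
FD 10: (8,0) -> (15.071,-7.071) [heading=315, draw]
FD 8: (15.071,-7.071) -> (20.728,-12.728) [heading=315, draw]
FD 14: (20.728,-12.728) -> (30.627,-22.627) [heading=315, draw]
FD 11: (30.627,-22.627) -> (38.406,-30.406) [heading=315, draw]
Final: pos=(38.406,-30.406), heading=315, 5 segment(s) drawn

Answer: 38.406 -30.406 315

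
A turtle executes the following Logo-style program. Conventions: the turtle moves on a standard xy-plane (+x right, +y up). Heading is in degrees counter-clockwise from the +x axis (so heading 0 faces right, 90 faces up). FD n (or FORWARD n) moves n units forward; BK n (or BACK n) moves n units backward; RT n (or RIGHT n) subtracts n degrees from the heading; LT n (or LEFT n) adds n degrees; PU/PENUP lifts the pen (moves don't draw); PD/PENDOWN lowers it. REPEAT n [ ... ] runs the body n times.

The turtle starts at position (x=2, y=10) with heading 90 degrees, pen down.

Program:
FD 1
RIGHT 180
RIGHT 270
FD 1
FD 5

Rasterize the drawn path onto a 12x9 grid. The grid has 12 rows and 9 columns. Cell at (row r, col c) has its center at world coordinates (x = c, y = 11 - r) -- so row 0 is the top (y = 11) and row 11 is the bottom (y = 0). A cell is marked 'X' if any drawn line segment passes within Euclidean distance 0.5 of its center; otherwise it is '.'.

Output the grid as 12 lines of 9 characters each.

Segment 0: (2,10) -> (2,11)
Segment 1: (2,11) -> (3,11)
Segment 2: (3,11) -> (8,11)

Answer: ..XXXXXXX
..X......
.........
.........
.........
.........
.........
.........
.........
.........
.........
.........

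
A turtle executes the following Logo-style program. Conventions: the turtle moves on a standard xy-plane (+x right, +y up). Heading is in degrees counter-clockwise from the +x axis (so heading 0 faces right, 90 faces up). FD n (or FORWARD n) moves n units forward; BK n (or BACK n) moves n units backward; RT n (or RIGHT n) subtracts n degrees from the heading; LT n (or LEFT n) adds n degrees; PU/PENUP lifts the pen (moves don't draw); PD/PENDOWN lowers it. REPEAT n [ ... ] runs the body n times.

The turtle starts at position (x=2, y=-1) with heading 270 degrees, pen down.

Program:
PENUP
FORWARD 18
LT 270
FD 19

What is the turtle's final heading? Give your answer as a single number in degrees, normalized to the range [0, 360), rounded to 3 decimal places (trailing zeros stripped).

Answer: 180

Derivation:
Executing turtle program step by step:
Start: pos=(2,-1), heading=270, pen down
PU: pen up
FD 18: (2,-1) -> (2,-19) [heading=270, move]
LT 270: heading 270 -> 180
FD 19: (2,-19) -> (-17,-19) [heading=180, move]
Final: pos=(-17,-19), heading=180, 0 segment(s) drawn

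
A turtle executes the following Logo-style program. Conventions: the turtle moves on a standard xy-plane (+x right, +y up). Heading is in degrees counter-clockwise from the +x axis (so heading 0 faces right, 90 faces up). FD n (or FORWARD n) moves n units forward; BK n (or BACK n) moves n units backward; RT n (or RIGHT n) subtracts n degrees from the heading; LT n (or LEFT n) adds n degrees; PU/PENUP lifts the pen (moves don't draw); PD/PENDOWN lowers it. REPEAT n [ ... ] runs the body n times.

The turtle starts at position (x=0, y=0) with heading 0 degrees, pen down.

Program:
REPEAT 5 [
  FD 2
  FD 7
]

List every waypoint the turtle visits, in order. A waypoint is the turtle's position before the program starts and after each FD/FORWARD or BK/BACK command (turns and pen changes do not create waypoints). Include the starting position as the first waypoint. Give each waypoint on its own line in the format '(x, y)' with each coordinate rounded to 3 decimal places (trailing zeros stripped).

Executing turtle program step by step:
Start: pos=(0,0), heading=0, pen down
REPEAT 5 [
  -- iteration 1/5 --
  FD 2: (0,0) -> (2,0) [heading=0, draw]
  FD 7: (2,0) -> (9,0) [heading=0, draw]
  -- iteration 2/5 --
  FD 2: (9,0) -> (11,0) [heading=0, draw]
  FD 7: (11,0) -> (18,0) [heading=0, draw]
  -- iteration 3/5 --
  FD 2: (18,0) -> (20,0) [heading=0, draw]
  FD 7: (20,0) -> (27,0) [heading=0, draw]
  -- iteration 4/5 --
  FD 2: (27,0) -> (29,0) [heading=0, draw]
  FD 7: (29,0) -> (36,0) [heading=0, draw]
  -- iteration 5/5 --
  FD 2: (36,0) -> (38,0) [heading=0, draw]
  FD 7: (38,0) -> (45,0) [heading=0, draw]
]
Final: pos=(45,0), heading=0, 10 segment(s) drawn
Waypoints (11 total):
(0, 0)
(2, 0)
(9, 0)
(11, 0)
(18, 0)
(20, 0)
(27, 0)
(29, 0)
(36, 0)
(38, 0)
(45, 0)

Answer: (0, 0)
(2, 0)
(9, 0)
(11, 0)
(18, 0)
(20, 0)
(27, 0)
(29, 0)
(36, 0)
(38, 0)
(45, 0)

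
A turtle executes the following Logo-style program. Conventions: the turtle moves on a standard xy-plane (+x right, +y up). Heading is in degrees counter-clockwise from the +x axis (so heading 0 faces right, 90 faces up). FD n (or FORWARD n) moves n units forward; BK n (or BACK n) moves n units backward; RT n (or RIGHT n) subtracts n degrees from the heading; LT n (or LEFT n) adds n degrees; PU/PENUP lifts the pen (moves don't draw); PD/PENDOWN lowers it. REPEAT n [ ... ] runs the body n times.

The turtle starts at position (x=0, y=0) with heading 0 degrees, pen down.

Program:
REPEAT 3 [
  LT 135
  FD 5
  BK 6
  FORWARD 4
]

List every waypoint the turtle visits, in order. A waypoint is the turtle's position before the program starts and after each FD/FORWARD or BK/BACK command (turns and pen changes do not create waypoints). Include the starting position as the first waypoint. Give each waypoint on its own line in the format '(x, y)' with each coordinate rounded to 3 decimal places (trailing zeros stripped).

Executing turtle program step by step:
Start: pos=(0,0), heading=0, pen down
REPEAT 3 [
  -- iteration 1/3 --
  LT 135: heading 0 -> 135
  FD 5: (0,0) -> (-3.536,3.536) [heading=135, draw]
  BK 6: (-3.536,3.536) -> (0.707,-0.707) [heading=135, draw]
  FD 4: (0.707,-0.707) -> (-2.121,2.121) [heading=135, draw]
  -- iteration 2/3 --
  LT 135: heading 135 -> 270
  FD 5: (-2.121,2.121) -> (-2.121,-2.879) [heading=270, draw]
  BK 6: (-2.121,-2.879) -> (-2.121,3.121) [heading=270, draw]
  FD 4: (-2.121,3.121) -> (-2.121,-0.879) [heading=270, draw]
  -- iteration 3/3 --
  LT 135: heading 270 -> 45
  FD 5: (-2.121,-0.879) -> (1.414,2.657) [heading=45, draw]
  BK 6: (1.414,2.657) -> (-2.828,-1.586) [heading=45, draw]
  FD 4: (-2.828,-1.586) -> (0,1.243) [heading=45, draw]
]
Final: pos=(0,1.243), heading=45, 9 segment(s) drawn
Waypoints (10 total):
(0, 0)
(-3.536, 3.536)
(0.707, -0.707)
(-2.121, 2.121)
(-2.121, -2.879)
(-2.121, 3.121)
(-2.121, -0.879)
(1.414, 2.657)
(-2.828, -1.586)
(0, 1.243)

Answer: (0, 0)
(-3.536, 3.536)
(0.707, -0.707)
(-2.121, 2.121)
(-2.121, -2.879)
(-2.121, 3.121)
(-2.121, -0.879)
(1.414, 2.657)
(-2.828, -1.586)
(0, 1.243)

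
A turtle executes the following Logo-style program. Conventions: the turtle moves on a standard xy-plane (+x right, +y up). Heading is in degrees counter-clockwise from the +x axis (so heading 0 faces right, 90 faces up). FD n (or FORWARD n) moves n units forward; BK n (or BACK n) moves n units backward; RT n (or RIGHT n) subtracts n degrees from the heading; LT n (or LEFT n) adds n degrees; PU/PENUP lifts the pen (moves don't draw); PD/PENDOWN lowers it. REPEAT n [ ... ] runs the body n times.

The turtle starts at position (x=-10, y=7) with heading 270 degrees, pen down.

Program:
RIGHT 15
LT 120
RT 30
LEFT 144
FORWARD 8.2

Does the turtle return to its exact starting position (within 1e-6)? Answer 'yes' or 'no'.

Executing turtle program step by step:
Start: pos=(-10,7), heading=270, pen down
RT 15: heading 270 -> 255
LT 120: heading 255 -> 15
RT 30: heading 15 -> 345
LT 144: heading 345 -> 129
FD 8.2: (-10,7) -> (-15.16,13.373) [heading=129, draw]
Final: pos=(-15.16,13.373), heading=129, 1 segment(s) drawn

Start position: (-10, 7)
Final position: (-15.16, 13.373)
Distance = 8.2; >= 1e-6 -> NOT closed

Answer: no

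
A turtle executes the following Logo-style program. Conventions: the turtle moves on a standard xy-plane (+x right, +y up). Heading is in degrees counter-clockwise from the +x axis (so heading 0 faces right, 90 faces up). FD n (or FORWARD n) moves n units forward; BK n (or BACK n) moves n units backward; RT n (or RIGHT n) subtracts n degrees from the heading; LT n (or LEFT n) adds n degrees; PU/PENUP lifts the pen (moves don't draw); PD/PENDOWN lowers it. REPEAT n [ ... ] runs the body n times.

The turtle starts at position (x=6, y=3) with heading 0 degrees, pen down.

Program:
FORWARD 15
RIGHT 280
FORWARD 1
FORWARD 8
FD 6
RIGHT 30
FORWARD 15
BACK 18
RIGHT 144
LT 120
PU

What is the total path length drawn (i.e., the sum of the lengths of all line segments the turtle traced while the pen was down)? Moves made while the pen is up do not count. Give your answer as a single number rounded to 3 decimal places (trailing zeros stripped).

Executing turtle program step by step:
Start: pos=(6,3), heading=0, pen down
FD 15: (6,3) -> (21,3) [heading=0, draw]
RT 280: heading 0 -> 80
FD 1: (21,3) -> (21.174,3.985) [heading=80, draw]
FD 8: (21.174,3.985) -> (22.563,11.863) [heading=80, draw]
FD 6: (22.563,11.863) -> (23.605,17.772) [heading=80, draw]
RT 30: heading 80 -> 50
FD 15: (23.605,17.772) -> (33.247,29.263) [heading=50, draw]
BK 18: (33.247,29.263) -> (21.676,15.474) [heading=50, draw]
RT 144: heading 50 -> 266
LT 120: heading 266 -> 26
PU: pen up
Final: pos=(21.676,15.474), heading=26, 6 segment(s) drawn

Segment lengths:
  seg 1: (6,3) -> (21,3), length = 15
  seg 2: (21,3) -> (21.174,3.985), length = 1
  seg 3: (21.174,3.985) -> (22.563,11.863), length = 8
  seg 4: (22.563,11.863) -> (23.605,17.772), length = 6
  seg 5: (23.605,17.772) -> (33.247,29.263), length = 15
  seg 6: (33.247,29.263) -> (21.676,15.474), length = 18
Total = 63

Answer: 63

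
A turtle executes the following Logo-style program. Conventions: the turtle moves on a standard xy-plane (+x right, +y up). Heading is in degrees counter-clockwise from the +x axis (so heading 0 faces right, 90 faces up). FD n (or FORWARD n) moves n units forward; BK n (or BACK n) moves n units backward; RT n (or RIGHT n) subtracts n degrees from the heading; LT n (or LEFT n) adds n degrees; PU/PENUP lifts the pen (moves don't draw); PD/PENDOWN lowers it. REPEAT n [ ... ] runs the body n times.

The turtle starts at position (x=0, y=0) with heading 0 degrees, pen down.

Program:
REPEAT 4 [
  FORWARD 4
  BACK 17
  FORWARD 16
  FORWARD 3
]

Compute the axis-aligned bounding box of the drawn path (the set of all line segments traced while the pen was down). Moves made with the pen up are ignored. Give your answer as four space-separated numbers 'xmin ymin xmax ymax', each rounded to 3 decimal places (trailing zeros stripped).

Executing turtle program step by step:
Start: pos=(0,0), heading=0, pen down
REPEAT 4 [
  -- iteration 1/4 --
  FD 4: (0,0) -> (4,0) [heading=0, draw]
  BK 17: (4,0) -> (-13,0) [heading=0, draw]
  FD 16: (-13,0) -> (3,0) [heading=0, draw]
  FD 3: (3,0) -> (6,0) [heading=0, draw]
  -- iteration 2/4 --
  FD 4: (6,0) -> (10,0) [heading=0, draw]
  BK 17: (10,0) -> (-7,0) [heading=0, draw]
  FD 16: (-7,0) -> (9,0) [heading=0, draw]
  FD 3: (9,0) -> (12,0) [heading=0, draw]
  -- iteration 3/4 --
  FD 4: (12,0) -> (16,0) [heading=0, draw]
  BK 17: (16,0) -> (-1,0) [heading=0, draw]
  FD 16: (-1,0) -> (15,0) [heading=0, draw]
  FD 3: (15,0) -> (18,0) [heading=0, draw]
  -- iteration 4/4 --
  FD 4: (18,0) -> (22,0) [heading=0, draw]
  BK 17: (22,0) -> (5,0) [heading=0, draw]
  FD 16: (5,0) -> (21,0) [heading=0, draw]
  FD 3: (21,0) -> (24,0) [heading=0, draw]
]
Final: pos=(24,0), heading=0, 16 segment(s) drawn

Segment endpoints: x in {-13, -7, -1, 0, 3, 4, 5, 6, 9, 10, 12, 15, 16, 18, 21, 22, 24}, y in {0}
xmin=-13, ymin=0, xmax=24, ymax=0

Answer: -13 0 24 0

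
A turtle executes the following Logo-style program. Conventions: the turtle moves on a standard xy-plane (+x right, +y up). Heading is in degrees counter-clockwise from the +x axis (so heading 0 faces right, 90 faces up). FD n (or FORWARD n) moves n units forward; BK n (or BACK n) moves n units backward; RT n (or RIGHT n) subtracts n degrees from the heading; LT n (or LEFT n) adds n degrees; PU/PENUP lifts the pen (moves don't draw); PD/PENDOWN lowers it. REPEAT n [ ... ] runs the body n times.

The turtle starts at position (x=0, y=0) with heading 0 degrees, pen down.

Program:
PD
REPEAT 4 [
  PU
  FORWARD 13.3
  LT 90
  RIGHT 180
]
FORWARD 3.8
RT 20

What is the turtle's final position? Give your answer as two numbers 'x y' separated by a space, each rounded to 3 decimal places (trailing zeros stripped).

Executing turtle program step by step:
Start: pos=(0,0), heading=0, pen down
PD: pen down
REPEAT 4 [
  -- iteration 1/4 --
  PU: pen up
  FD 13.3: (0,0) -> (13.3,0) [heading=0, move]
  LT 90: heading 0 -> 90
  RT 180: heading 90 -> 270
  -- iteration 2/4 --
  PU: pen up
  FD 13.3: (13.3,0) -> (13.3,-13.3) [heading=270, move]
  LT 90: heading 270 -> 0
  RT 180: heading 0 -> 180
  -- iteration 3/4 --
  PU: pen up
  FD 13.3: (13.3,-13.3) -> (0,-13.3) [heading=180, move]
  LT 90: heading 180 -> 270
  RT 180: heading 270 -> 90
  -- iteration 4/4 --
  PU: pen up
  FD 13.3: (0,-13.3) -> (0,0) [heading=90, move]
  LT 90: heading 90 -> 180
  RT 180: heading 180 -> 0
]
FD 3.8: (0,0) -> (3.8,0) [heading=0, move]
RT 20: heading 0 -> 340
Final: pos=(3.8,0), heading=340, 0 segment(s) drawn

Answer: 3.8 0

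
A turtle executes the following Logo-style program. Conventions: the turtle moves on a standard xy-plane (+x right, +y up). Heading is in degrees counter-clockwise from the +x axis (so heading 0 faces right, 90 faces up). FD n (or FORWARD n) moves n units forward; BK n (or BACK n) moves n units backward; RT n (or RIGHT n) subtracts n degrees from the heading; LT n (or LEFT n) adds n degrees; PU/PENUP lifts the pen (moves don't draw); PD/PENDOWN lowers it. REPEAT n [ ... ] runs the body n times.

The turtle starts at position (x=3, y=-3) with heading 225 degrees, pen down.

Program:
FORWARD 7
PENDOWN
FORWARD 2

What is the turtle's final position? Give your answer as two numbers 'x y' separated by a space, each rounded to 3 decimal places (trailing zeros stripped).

Answer: -3.364 -9.364

Derivation:
Executing turtle program step by step:
Start: pos=(3,-3), heading=225, pen down
FD 7: (3,-3) -> (-1.95,-7.95) [heading=225, draw]
PD: pen down
FD 2: (-1.95,-7.95) -> (-3.364,-9.364) [heading=225, draw]
Final: pos=(-3.364,-9.364), heading=225, 2 segment(s) drawn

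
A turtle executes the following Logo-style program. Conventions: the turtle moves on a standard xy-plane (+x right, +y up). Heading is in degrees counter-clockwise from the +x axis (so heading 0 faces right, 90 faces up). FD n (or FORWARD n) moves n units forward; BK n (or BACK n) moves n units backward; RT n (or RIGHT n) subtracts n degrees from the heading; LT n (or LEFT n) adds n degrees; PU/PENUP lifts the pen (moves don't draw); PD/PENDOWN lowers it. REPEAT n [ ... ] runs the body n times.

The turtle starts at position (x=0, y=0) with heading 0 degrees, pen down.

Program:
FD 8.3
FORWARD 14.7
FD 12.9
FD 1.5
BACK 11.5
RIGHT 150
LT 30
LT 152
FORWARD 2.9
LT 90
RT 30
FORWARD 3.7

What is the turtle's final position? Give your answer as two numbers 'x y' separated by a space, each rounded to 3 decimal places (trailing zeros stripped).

Answer: 28.23 5.235

Derivation:
Executing turtle program step by step:
Start: pos=(0,0), heading=0, pen down
FD 8.3: (0,0) -> (8.3,0) [heading=0, draw]
FD 14.7: (8.3,0) -> (23,0) [heading=0, draw]
FD 12.9: (23,0) -> (35.9,0) [heading=0, draw]
FD 1.5: (35.9,0) -> (37.4,0) [heading=0, draw]
BK 11.5: (37.4,0) -> (25.9,0) [heading=0, draw]
RT 150: heading 0 -> 210
LT 30: heading 210 -> 240
LT 152: heading 240 -> 32
FD 2.9: (25.9,0) -> (28.359,1.537) [heading=32, draw]
LT 90: heading 32 -> 122
RT 30: heading 122 -> 92
FD 3.7: (28.359,1.537) -> (28.23,5.235) [heading=92, draw]
Final: pos=(28.23,5.235), heading=92, 7 segment(s) drawn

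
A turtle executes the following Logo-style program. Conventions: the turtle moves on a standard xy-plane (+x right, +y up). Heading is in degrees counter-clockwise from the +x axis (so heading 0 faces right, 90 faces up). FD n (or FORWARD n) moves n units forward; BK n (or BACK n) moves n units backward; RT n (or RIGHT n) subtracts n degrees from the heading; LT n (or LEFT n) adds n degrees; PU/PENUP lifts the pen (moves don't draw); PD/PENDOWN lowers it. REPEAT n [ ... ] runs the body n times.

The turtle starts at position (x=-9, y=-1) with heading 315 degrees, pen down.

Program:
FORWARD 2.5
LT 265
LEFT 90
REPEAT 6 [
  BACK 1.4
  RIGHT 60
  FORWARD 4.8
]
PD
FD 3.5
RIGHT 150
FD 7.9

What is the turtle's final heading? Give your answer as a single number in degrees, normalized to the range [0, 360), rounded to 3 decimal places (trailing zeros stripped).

Answer: 160

Derivation:
Executing turtle program step by step:
Start: pos=(-9,-1), heading=315, pen down
FD 2.5: (-9,-1) -> (-7.232,-2.768) [heading=315, draw]
LT 265: heading 315 -> 220
LT 90: heading 220 -> 310
REPEAT 6 [
  -- iteration 1/6 --
  BK 1.4: (-7.232,-2.768) -> (-8.132,-1.695) [heading=310, draw]
  RT 60: heading 310 -> 250
  FD 4.8: (-8.132,-1.695) -> (-9.774,-6.206) [heading=250, draw]
  -- iteration 2/6 --
  BK 1.4: (-9.774,-6.206) -> (-9.295,-4.89) [heading=250, draw]
  RT 60: heading 250 -> 190
  FD 4.8: (-9.295,-4.89) -> (-14.022,-5.724) [heading=190, draw]
  -- iteration 3/6 --
  BK 1.4: (-14.022,-5.724) -> (-12.643,-5.481) [heading=190, draw]
  RT 60: heading 190 -> 130
  FD 4.8: (-12.643,-5.481) -> (-15.729,-1.804) [heading=130, draw]
  -- iteration 4/6 --
  BK 1.4: (-15.729,-1.804) -> (-14.829,-2.876) [heading=130, draw]
  RT 60: heading 130 -> 70
  FD 4.8: (-14.829,-2.876) -> (-13.187,1.634) [heading=70, draw]
  -- iteration 5/6 --
  BK 1.4: (-13.187,1.634) -> (-13.666,0.319) [heading=70, draw]
  RT 60: heading 70 -> 10
  FD 4.8: (-13.666,0.319) -> (-8.939,1.152) [heading=10, draw]
  -- iteration 6/6 --
  BK 1.4: (-8.939,1.152) -> (-10.318,0.909) [heading=10, draw]
  RT 60: heading 10 -> 310
  FD 4.8: (-10.318,0.909) -> (-7.232,-2.768) [heading=310, draw]
]
PD: pen down
FD 3.5: (-7.232,-2.768) -> (-4.982,-5.449) [heading=310, draw]
RT 150: heading 310 -> 160
FD 7.9: (-4.982,-5.449) -> (-12.406,-2.747) [heading=160, draw]
Final: pos=(-12.406,-2.747), heading=160, 15 segment(s) drawn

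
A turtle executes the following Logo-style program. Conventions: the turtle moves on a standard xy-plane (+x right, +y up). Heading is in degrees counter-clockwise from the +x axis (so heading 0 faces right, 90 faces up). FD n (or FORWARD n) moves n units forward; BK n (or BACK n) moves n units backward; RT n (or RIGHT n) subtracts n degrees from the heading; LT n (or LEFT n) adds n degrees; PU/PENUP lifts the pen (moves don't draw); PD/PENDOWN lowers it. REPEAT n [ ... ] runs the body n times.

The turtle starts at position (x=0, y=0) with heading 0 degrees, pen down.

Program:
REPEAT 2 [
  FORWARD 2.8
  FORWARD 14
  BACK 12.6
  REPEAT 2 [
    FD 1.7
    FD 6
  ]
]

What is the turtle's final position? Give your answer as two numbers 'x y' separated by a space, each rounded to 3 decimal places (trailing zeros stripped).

Answer: 39.2 0

Derivation:
Executing turtle program step by step:
Start: pos=(0,0), heading=0, pen down
REPEAT 2 [
  -- iteration 1/2 --
  FD 2.8: (0,0) -> (2.8,0) [heading=0, draw]
  FD 14: (2.8,0) -> (16.8,0) [heading=0, draw]
  BK 12.6: (16.8,0) -> (4.2,0) [heading=0, draw]
  REPEAT 2 [
    -- iteration 1/2 --
    FD 1.7: (4.2,0) -> (5.9,0) [heading=0, draw]
    FD 6: (5.9,0) -> (11.9,0) [heading=0, draw]
    -- iteration 2/2 --
    FD 1.7: (11.9,0) -> (13.6,0) [heading=0, draw]
    FD 6: (13.6,0) -> (19.6,0) [heading=0, draw]
  ]
  -- iteration 2/2 --
  FD 2.8: (19.6,0) -> (22.4,0) [heading=0, draw]
  FD 14: (22.4,0) -> (36.4,0) [heading=0, draw]
  BK 12.6: (36.4,0) -> (23.8,0) [heading=0, draw]
  REPEAT 2 [
    -- iteration 1/2 --
    FD 1.7: (23.8,0) -> (25.5,0) [heading=0, draw]
    FD 6: (25.5,0) -> (31.5,0) [heading=0, draw]
    -- iteration 2/2 --
    FD 1.7: (31.5,0) -> (33.2,0) [heading=0, draw]
    FD 6: (33.2,0) -> (39.2,0) [heading=0, draw]
  ]
]
Final: pos=(39.2,0), heading=0, 14 segment(s) drawn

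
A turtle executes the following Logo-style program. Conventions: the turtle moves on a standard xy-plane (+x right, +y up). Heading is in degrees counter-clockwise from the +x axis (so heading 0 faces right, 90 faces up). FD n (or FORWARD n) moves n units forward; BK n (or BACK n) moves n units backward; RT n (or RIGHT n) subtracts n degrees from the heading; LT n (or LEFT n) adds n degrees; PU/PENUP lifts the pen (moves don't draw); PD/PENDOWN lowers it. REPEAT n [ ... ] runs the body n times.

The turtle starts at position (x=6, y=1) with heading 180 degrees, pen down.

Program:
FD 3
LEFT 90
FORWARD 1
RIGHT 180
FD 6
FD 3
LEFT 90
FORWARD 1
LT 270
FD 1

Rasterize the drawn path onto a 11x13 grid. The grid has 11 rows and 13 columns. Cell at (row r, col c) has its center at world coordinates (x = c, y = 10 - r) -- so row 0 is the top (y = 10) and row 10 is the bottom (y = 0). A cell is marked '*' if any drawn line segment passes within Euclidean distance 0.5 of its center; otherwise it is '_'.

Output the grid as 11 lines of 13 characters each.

Answer: __*__________
__**_________
___*_________
___*_________
___*_________
___*_________
___*_________
___*_________
___*_________
___****______
___*_________

Derivation:
Segment 0: (6,1) -> (3,1)
Segment 1: (3,1) -> (3,0)
Segment 2: (3,0) -> (3,6)
Segment 3: (3,6) -> (3,9)
Segment 4: (3,9) -> (2,9)
Segment 5: (2,9) -> (2,10)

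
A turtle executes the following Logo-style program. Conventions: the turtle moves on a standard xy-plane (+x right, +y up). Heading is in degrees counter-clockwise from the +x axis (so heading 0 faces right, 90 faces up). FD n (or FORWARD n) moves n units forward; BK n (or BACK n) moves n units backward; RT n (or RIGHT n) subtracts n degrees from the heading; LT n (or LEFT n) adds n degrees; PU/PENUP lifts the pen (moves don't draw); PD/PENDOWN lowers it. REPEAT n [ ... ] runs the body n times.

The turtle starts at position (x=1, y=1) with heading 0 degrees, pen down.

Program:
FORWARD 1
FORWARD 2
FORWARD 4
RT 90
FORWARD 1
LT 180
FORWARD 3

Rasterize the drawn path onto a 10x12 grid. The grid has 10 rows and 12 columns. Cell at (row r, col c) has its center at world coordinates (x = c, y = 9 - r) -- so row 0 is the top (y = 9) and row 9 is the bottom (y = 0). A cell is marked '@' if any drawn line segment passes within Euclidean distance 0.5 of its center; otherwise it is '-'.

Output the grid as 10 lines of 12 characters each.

Answer: ------------
------------
------------
------------
------------
------------
--------@---
--------@---
-@@@@@@@@---
--------@---

Derivation:
Segment 0: (1,1) -> (2,1)
Segment 1: (2,1) -> (4,1)
Segment 2: (4,1) -> (8,1)
Segment 3: (8,1) -> (8,0)
Segment 4: (8,0) -> (8,3)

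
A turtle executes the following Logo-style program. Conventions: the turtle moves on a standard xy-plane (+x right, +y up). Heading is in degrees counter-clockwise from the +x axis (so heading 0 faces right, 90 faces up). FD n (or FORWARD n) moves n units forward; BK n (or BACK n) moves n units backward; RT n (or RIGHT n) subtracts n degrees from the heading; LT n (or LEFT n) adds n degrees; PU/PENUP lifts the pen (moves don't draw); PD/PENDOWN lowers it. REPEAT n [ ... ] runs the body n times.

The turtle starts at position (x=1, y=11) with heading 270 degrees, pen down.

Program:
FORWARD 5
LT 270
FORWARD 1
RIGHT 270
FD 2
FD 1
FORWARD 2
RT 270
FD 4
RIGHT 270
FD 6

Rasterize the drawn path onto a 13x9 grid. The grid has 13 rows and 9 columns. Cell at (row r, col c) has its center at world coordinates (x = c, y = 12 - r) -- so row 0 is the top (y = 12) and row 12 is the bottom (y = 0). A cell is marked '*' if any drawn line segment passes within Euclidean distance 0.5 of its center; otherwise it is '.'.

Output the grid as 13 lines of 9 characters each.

Segment 0: (1,11) -> (1,6)
Segment 1: (1,6) -> (-0,6)
Segment 2: (-0,6) -> (-0,4)
Segment 3: (-0,4) -> (-0,3)
Segment 4: (-0,3) -> (-0,1)
Segment 5: (-0,1) -> (4,1)
Segment 6: (4,1) -> (4,7)

Answer: .........
.*.......
.*.......
.*.......
.*.......
.*..*....
**..*....
*...*....
*...*....
*...*....
*...*....
*****....
.........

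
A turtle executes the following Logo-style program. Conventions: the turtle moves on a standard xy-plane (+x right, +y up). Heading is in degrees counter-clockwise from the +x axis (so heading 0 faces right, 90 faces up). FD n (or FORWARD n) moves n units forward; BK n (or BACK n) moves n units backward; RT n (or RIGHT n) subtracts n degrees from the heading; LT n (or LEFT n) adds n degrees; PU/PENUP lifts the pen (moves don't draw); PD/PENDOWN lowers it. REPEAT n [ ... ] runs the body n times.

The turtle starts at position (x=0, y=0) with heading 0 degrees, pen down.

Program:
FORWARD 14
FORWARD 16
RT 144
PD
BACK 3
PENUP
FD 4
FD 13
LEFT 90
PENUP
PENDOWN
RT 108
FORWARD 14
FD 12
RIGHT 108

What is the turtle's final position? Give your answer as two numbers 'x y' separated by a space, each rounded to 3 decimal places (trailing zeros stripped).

Answer: -6.054 -16.263

Derivation:
Executing turtle program step by step:
Start: pos=(0,0), heading=0, pen down
FD 14: (0,0) -> (14,0) [heading=0, draw]
FD 16: (14,0) -> (30,0) [heading=0, draw]
RT 144: heading 0 -> 216
PD: pen down
BK 3: (30,0) -> (32.427,1.763) [heading=216, draw]
PU: pen up
FD 4: (32.427,1.763) -> (29.191,-0.588) [heading=216, move]
FD 13: (29.191,-0.588) -> (18.674,-8.229) [heading=216, move]
LT 90: heading 216 -> 306
PU: pen up
PD: pen down
RT 108: heading 306 -> 198
FD 14: (18.674,-8.229) -> (5.359,-12.555) [heading=198, draw]
FD 12: (5.359,-12.555) -> (-6.054,-16.263) [heading=198, draw]
RT 108: heading 198 -> 90
Final: pos=(-6.054,-16.263), heading=90, 5 segment(s) drawn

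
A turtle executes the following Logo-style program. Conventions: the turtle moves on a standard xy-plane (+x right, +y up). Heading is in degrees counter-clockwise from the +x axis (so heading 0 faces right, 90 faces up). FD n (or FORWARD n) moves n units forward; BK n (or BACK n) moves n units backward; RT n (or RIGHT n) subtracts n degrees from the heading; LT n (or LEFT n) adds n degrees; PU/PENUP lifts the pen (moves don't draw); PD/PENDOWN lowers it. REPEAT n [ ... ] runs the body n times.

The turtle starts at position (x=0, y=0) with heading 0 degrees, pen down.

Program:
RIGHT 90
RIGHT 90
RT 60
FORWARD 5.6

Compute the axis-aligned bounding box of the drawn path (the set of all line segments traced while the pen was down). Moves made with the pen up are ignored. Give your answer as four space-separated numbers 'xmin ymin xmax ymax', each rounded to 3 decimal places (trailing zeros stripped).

Answer: -2.8 0 0 4.85

Derivation:
Executing turtle program step by step:
Start: pos=(0,0), heading=0, pen down
RT 90: heading 0 -> 270
RT 90: heading 270 -> 180
RT 60: heading 180 -> 120
FD 5.6: (0,0) -> (-2.8,4.85) [heading=120, draw]
Final: pos=(-2.8,4.85), heading=120, 1 segment(s) drawn

Segment endpoints: x in {-2.8, 0}, y in {0, 4.85}
xmin=-2.8, ymin=0, xmax=0, ymax=4.85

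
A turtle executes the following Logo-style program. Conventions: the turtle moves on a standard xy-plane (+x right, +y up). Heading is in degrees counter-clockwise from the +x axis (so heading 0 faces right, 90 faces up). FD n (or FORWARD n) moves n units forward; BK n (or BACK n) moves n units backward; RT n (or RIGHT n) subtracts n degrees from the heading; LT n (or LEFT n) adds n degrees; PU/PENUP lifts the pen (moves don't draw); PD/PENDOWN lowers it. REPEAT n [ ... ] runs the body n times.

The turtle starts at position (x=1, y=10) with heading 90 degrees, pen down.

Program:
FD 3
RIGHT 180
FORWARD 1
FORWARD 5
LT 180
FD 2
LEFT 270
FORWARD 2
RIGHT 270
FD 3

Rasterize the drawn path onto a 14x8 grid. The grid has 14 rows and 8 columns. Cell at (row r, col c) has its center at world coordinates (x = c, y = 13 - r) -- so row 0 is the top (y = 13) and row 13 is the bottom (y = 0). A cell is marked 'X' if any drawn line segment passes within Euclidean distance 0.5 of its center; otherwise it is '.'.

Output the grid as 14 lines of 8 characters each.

Segment 0: (1,10) -> (1,13)
Segment 1: (1,13) -> (1,12)
Segment 2: (1,12) -> (1,7)
Segment 3: (1,7) -> (1,9)
Segment 4: (1,9) -> (3,9)
Segment 5: (3,9) -> (3,12)

Answer: .X......
.X.X....
.X.X....
.X.X....
.XXX....
.X......
.X......
........
........
........
........
........
........
........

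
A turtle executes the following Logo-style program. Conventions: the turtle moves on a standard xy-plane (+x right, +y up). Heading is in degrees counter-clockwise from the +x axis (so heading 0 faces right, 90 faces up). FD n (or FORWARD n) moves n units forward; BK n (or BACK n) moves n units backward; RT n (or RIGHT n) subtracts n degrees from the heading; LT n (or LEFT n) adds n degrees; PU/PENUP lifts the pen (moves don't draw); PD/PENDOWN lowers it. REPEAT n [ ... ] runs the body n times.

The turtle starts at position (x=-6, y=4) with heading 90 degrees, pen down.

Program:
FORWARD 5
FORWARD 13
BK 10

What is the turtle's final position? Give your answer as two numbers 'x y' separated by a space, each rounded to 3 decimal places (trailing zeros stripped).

Answer: -6 12

Derivation:
Executing turtle program step by step:
Start: pos=(-6,4), heading=90, pen down
FD 5: (-6,4) -> (-6,9) [heading=90, draw]
FD 13: (-6,9) -> (-6,22) [heading=90, draw]
BK 10: (-6,22) -> (-6,12) [heading=90, draw]
Final: pos=(-6,12), heading=90, 3 segment(s) drawn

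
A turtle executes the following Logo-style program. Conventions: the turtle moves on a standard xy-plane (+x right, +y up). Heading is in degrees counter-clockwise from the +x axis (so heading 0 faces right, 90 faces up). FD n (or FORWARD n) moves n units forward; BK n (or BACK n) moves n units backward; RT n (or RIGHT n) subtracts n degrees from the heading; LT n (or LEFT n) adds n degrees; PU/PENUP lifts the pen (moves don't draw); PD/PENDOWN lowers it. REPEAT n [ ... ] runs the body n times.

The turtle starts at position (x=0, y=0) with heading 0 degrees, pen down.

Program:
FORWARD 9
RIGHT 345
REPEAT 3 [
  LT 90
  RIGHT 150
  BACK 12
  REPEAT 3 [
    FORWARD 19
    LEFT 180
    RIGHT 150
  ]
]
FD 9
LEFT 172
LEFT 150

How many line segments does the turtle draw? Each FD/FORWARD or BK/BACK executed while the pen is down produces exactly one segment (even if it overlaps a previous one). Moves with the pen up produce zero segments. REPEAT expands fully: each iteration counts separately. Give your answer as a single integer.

Executing turtle program step by step:
Start: pos=(0,0), heading=0, pen down
FD 9: (0,0) -> (9,0) [heading=0, draw]
RT 345: heading 0 -> 15
REPEAT 3 [
  -- iteration 1/3 --
  LT 90: heading 15 -> 105
  RT 150: heading 105 -> 315
  BK 12: (9,0) -> (0.515,8.485) [heading=315, draw]
  REPEAT 3 [
    -- iteration 1/3 --
    FD 19: (0.515,8.485) -> (13.95,-4.95) [heading=315, draw]
    LT 180: heading 315 -> 135
    RT 150: heading 135 -> 345
    -- iteration 2/3 --
    FD 19: (13.95,-4.95) -> (32.302,-9.867) [heading=345, draw]
    LT 180: heading 345 -> 165
    RT 150: heading 165 -> 15
    -- iteration 3/3 --
    FD 19: (32.302,-9.867) -> (50.655,-4.95) [heading=15, draw]
    LT 180: heading 15 -> 195
    RT 150: heading 195 -> 45
  ]
  -- iteration 2/3 --
  LT 90: heading 45 -> 135
  RT 150: heading 135 -> 345
  BK 12: (50.655,-4.95) -> (39.064,-1.844) [heading=345, draw]
  REPEAT 3 [
    -- iteration 1/3 --
    FD 19: (39.064,-1.844) -> (57.416,-6.761) [heading=345, draw]
    LT 180: heading 345 -> 165
    RT 150: heading 165 -> 15
    -- iteration 2/3 --
    FD 19: (57.416,-6.761) -> (75.769,-1.844) [heading=15, draw]
    LT 180: heading 15 -> 195
    RT 150: heading 195 -> 45
    -- iteration 3/3 --
    FD 19: (75.769,-1.844) -> (89.204,11.591) [heading=45, draw]
    LT 180: heading 45 -> 225
    RT 150: heading 225 -> 75
  ]
  -- iteration 3/3 --
  LT 90: heading 75 -> 165
  RT 150: heading 165 -> 15
  BK 12: (89.204,11.591) -> (77.613,8.485) [heading=15, draw]
  REPEAT 3 [
    -- iteration 1/3 --
    FD 19: (77.613,8.485) -> (95.966,13.403) [heading=15, draw]
    LT 180: heading 15 -> 195
    RT 150: heading 195 -> 45
    -- iteration 2/3 --
    FD 19: (95.966,13.403) -> (109.401,26.838) [heading=45, draw]
    LT 180: heading 45 -> 225
    RT 150: heading 225 -> 75
    -- iteration 3/3 --
    FD 19: (109.401,26.838) -> (114.318,45.19) [heading=75, draw]
    LT 180: heading 75 -> 255
    RT 150: heading 255 -> 105
  ]
]
FD 9: (114.318,45.19) -> (111.989,53.884) [heading=105, draw]
LT 172: heading 105 -> 277
LT 150: heading 277 -> 67
Final: pos=(111.989,53.884), heading=67, 14 segment(s) drawn
Segments drawn: 14

Answer: 14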